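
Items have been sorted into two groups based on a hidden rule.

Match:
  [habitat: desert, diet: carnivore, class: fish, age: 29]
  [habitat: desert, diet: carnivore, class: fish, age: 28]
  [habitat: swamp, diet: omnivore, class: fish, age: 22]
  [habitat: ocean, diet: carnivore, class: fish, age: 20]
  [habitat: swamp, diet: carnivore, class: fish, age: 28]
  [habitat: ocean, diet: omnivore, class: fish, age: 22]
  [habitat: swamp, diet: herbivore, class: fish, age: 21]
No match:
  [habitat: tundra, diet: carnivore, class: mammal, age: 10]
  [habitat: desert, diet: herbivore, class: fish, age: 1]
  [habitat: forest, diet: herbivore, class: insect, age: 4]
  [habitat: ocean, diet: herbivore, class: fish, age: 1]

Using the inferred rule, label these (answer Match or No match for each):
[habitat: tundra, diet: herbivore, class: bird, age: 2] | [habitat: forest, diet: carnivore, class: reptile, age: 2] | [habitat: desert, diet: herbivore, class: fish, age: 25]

No match, No match, Match

The rule appears to be: age ≥ 20.
[habitat: tundra, diet: herbivore, class: bird, age: 2]: age = 2 — fails the rule, so No match.
[habitat: forest, diet: carnivore, class: reptile, age: 2]: age = 2 — fails the rule, so No match.
[habitat: desert, diet: herbivore, class: fish, age: 25]: age = 25 — qualifies, so Match.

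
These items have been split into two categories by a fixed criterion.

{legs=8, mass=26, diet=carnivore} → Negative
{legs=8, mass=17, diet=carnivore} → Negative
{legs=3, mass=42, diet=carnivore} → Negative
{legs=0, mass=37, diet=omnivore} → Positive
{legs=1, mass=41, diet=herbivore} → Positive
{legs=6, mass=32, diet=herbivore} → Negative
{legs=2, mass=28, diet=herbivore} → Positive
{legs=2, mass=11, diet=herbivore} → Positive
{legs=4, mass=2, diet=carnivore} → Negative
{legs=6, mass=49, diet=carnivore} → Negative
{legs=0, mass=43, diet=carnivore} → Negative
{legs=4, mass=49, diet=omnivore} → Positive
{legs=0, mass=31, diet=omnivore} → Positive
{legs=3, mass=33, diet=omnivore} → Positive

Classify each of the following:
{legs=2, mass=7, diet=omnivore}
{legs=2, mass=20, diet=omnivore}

Rule: diet is not carnivore AND legs ≤ 4. This holds for each 'Positive' example and fails for each 'Negative' one.
{legs=2, mass=7, diet=omnivore} → diet is omnivore, legs = 2 → Positive.
{legs=2, mass=20, diet=omnivore} → diet is omnivore, legs = 2 → Positive.

Positive, Positive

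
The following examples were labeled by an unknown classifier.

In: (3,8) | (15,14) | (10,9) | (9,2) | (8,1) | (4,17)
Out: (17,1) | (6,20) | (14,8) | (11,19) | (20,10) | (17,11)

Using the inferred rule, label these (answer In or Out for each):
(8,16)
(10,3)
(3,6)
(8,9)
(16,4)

Out, In, In, In, Out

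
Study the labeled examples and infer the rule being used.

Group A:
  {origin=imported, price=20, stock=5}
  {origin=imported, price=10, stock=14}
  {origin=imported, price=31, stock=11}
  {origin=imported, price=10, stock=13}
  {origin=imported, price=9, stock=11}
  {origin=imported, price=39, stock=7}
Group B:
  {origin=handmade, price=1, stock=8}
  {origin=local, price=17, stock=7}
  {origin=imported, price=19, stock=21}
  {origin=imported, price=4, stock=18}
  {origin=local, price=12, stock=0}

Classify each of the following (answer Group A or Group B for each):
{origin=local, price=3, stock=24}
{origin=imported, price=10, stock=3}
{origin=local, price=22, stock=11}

Group B, Group A, Group B

The rule appears to be: origin is imported AND stock ≤ 14.
{origin=local, price=3, stock=24}: origin is local, stock = 24 — fails the rule, so Group B. {origin=imported, price=10, stock=3}: origin is imported, stock = 3 — qualifies, so Group A. {origin=local, price=22, stock=11}: origin is local, stock = 11 — fails the rule, so Group B.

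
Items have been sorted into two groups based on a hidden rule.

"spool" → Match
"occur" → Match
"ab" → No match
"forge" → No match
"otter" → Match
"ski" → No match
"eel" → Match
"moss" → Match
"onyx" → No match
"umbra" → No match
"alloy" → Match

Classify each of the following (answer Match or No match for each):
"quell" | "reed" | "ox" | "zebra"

Match, Match, No match, No match

Every 'Match' example satisfies: has a double letter. None of the 'No match' examples do.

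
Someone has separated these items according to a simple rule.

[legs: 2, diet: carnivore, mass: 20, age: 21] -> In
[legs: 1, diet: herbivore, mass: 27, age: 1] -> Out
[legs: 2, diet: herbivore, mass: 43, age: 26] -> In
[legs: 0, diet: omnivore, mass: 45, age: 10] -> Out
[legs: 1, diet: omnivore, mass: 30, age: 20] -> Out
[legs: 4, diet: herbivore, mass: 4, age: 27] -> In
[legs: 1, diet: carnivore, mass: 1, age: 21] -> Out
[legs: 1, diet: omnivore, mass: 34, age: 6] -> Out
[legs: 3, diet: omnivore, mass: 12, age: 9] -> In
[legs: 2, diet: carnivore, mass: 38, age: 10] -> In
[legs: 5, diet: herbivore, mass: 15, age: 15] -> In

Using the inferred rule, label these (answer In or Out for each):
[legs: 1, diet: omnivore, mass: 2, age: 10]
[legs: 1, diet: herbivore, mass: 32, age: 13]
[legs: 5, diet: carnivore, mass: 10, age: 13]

Out, Out, In

The rule appears to be: legs ≥ 2.
[legs: 1, diet: omnivore, mass: 2, age: 10]: legs = 1, fails the rule → Out. [legs: 1, diet: herbivore, mass: 32, age: 13]: legs = 1, fails the rule → Out. [legs: 5, diet: carnivore, mass: 10, age: 13]: legs = 5, meets the rule → In.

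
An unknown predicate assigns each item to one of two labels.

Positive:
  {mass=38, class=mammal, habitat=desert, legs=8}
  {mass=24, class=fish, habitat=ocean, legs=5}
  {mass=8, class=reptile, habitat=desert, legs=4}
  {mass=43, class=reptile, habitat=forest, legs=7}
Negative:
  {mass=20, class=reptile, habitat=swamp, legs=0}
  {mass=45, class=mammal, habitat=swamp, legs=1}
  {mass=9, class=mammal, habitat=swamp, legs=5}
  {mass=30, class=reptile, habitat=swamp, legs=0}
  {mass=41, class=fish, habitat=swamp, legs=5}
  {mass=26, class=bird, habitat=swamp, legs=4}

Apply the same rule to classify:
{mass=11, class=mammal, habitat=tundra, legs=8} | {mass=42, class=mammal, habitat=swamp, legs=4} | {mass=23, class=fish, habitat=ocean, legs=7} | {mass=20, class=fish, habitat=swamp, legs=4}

Every 'Positive' example satisfies: habitat is not swamp. None of the 'Negative' examples do.
{mass=11, class=mammal, habitat=tundra, legs=8}: habitat is tundra — checks out, so Positive. {mass=42, class=mammal, habitat=swamp, legs=4}: habitat is swamp — lacks this property, so Negative. {mass=23, class=fish, habitat=ocean, legs=7}: habitat is ocean — checks out, so Positive. {mass=20, class=fish, habitat=swamp, legs=4}: habitat is swamp — lacks this property, so Negative.

Positive, Negative, Positive, Negative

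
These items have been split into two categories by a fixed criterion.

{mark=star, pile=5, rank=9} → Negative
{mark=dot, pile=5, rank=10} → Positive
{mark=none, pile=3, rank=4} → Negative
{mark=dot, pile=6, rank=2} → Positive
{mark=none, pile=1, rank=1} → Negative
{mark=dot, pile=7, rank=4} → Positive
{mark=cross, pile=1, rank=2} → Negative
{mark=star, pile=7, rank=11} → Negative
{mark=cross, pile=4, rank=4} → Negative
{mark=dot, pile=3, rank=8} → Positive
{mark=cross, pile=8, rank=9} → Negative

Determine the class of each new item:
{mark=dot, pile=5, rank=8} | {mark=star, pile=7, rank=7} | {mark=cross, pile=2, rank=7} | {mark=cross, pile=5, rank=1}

Rule: mark is dot. This holds for each 'Positive' example and fails for each 'Negative' one.

Positive, Negative, Negative, Negative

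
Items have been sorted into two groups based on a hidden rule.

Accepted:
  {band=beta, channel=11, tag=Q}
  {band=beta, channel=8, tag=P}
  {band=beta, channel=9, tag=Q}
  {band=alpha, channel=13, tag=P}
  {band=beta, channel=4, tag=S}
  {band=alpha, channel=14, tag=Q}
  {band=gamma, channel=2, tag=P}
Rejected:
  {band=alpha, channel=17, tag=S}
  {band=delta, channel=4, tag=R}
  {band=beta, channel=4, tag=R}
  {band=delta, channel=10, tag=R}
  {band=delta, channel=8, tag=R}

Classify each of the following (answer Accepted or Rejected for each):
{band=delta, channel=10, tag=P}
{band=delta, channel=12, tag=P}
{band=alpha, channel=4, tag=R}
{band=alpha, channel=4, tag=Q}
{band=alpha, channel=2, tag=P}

The simplest hypothesis consistent with all the labels is: tag is not R AND channel ≤ 14.

Accepted, Accepted, Rejected, Accepted, Accepted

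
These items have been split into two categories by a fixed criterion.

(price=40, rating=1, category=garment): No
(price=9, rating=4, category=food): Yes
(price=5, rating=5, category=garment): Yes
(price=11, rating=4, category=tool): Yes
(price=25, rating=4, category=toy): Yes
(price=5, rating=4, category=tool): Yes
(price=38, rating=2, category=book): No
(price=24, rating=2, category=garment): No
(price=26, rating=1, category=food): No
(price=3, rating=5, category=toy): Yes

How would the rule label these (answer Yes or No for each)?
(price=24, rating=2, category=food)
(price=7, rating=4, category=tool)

'Yes' ⟺ rating ≥ 4.
(price=24, rating=2, category=food): rating = 2, lacks this property → No. (price=7, rating=4, category=tool): rating = 4, has this property → Yes.

No, Yes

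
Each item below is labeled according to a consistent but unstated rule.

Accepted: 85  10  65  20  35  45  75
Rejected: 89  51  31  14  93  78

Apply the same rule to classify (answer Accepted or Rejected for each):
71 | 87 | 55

Rejected, Rejected, Accepted

One predicate separates the groups cleanly: multiple of 5.
71 → 71 = 5·14 + 1 → Rejected.
87 → 87 = 5·17 + 2 → Rejected.
55 → 55 = 5·11 → Accepted.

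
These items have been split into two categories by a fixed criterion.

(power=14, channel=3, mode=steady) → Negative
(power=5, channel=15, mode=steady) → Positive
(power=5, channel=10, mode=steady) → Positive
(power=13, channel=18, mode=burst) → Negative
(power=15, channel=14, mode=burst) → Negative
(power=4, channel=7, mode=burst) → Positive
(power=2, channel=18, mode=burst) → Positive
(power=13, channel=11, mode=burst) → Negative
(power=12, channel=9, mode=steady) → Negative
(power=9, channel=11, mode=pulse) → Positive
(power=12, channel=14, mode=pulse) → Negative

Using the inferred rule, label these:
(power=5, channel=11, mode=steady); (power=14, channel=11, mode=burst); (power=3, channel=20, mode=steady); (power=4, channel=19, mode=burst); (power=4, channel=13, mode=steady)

Every 'Positive' example satisfies: power ≤ 9. None of the 'Negative' examples do.
(power=5, channel=11, mode=steady): power = 5, checks out → Positive.
(power=14, channel=11, mode=burst): power = 14, doesn't qualify → Negative.
(power=3, channel=20, mode=steady): power = 3, checks out → Positive.
(power=4, channel=19, mode=burst): power = 4, checks out → Positive.
(power=4, channel=13, mode=steady): power = 4, checks out → Positive.

Positive, Negative, Positive, Positive, Positive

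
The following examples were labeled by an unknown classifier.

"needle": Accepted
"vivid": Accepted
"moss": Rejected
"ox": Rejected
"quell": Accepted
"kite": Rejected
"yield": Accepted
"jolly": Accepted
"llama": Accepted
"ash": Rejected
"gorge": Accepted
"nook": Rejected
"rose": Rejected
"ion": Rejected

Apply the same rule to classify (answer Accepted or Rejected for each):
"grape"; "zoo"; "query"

Accepted, Rejected, Accepted

The simplest hypothesis consistent with all the labels is: length ≥ 5.
"grape" — length 5, hence Accepted. "zoo" — length 3, hence Rejected. "query" — length 5, hence Accepted.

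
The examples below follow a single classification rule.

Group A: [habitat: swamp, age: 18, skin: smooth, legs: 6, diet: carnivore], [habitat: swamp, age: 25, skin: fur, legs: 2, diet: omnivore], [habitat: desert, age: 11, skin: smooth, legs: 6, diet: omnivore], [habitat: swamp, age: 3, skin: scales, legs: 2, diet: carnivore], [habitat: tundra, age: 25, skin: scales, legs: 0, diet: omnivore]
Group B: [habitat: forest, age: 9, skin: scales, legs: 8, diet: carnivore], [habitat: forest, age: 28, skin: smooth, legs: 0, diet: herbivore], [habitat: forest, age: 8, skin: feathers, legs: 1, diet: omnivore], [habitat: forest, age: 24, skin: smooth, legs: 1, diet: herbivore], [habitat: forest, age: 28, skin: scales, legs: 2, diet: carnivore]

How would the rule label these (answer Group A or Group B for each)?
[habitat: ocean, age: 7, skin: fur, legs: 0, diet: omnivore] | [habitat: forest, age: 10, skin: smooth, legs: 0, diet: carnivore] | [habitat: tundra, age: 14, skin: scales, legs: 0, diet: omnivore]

Group A, Group B, Group A

The pattern is that an item is 'Group A' exactly when: habitat is not forest.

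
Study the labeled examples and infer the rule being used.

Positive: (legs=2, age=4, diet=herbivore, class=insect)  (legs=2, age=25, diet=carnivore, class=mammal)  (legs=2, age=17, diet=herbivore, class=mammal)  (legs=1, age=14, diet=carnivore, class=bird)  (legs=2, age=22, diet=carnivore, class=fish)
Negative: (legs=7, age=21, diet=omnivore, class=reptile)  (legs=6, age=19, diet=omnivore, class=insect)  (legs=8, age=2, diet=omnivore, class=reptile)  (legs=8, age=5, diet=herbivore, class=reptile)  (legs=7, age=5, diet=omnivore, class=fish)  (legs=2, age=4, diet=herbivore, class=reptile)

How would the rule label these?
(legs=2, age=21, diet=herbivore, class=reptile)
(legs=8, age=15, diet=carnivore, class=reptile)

Negative, Negative

'Positive' ⟺ class is not reptile AND legs ≤ 2.
(legs=2, age=21, diet=herbivore, class=reptile) — class is reptile, legs = 2, hence Negative. (legs=8, age=15, diet=carnivore, class=reptile) — class is reptile, legs = 8, hence Negative.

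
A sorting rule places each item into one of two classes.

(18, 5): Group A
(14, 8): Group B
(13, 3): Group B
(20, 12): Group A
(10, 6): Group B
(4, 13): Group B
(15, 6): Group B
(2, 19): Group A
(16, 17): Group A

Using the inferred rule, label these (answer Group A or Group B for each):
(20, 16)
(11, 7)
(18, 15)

The distinguishing property — max ≥ 16 — holds for all the 'Group A' cases and none of the 'Group B' cases.
(20, 16) → max 20 → Group A.
(11, 7) → max 11 → Group B.
(18, 15) → max 18 → Group A.

Group A, Group B, Group A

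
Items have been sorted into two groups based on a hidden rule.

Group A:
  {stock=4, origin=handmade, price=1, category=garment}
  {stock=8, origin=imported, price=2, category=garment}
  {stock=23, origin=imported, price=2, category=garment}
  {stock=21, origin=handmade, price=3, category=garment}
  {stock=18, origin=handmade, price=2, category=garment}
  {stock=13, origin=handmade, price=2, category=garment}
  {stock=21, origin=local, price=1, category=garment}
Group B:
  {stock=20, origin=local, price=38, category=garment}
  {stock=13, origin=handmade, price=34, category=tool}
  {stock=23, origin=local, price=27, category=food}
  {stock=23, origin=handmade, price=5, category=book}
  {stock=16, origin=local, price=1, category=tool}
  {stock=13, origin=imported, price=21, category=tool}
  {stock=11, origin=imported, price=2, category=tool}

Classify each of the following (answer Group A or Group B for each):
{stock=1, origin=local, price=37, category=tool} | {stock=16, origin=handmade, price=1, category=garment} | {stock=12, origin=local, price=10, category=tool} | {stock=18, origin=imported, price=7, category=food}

Group B, Group A, Group B, Group B

All 'Group A' examples share one property — category is garment AND price ≤ 3 — and every 'Group B' example lacks it.
{stock=1, origin=local, price=37, category=tool}: category is tool, price = 37, doesn't qualify → Group B.
{stock=16, origin=handmade, price=1, category=garment}: category is garment, price = 1, has this property → Group A.
{stock=12, origin=local, price=10, category=tool}: category is tool, price = 10, doesn't qualify → Group B.
{stock=18, origin=imported, price=7, category=food}: category is food, price = 7, doesn't qualify → Group B.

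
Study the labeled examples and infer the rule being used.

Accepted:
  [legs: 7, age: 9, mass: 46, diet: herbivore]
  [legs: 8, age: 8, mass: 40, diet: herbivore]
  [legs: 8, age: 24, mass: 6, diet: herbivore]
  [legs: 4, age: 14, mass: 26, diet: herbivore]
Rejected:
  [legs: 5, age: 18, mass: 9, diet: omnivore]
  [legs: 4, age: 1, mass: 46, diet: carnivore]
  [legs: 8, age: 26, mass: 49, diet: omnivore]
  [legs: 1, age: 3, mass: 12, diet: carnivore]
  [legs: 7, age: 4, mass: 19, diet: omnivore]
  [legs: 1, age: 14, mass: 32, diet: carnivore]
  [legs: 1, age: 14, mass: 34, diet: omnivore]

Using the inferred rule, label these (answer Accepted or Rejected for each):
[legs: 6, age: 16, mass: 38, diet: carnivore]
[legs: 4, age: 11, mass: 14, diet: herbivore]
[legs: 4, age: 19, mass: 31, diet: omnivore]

Rule: diet is herbivore. This holds for each 'Accepted' example and fails for each 'Rejected' one.
[legs: 6, age: 16, mass: 38, diet: carnivore] → diet is carnivore → Rejected. [legs: 4, age: 11, mass: 14, diet: herbivore] → diet is herbivore → Accepted. [legs: 4, age: 19, mass: 31, diet: omnivore] → diet is omnivore → Rejected.

Rejected, Accepted, Rejected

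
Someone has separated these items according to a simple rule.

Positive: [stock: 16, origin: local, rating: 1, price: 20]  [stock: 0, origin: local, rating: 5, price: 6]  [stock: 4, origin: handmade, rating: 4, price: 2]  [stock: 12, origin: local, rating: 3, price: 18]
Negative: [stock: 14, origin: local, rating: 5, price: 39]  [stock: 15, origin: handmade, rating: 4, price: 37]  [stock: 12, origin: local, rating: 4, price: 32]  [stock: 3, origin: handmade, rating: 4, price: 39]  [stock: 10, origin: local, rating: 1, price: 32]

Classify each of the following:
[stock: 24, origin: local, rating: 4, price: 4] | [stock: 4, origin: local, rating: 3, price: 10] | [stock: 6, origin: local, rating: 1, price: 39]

Positive, Positive, Negative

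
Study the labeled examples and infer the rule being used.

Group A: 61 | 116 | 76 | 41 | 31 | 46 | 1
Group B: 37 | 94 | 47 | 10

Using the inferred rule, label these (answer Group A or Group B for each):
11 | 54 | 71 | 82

Group A, Group B, Group A, Group B

A rule that fits every label: ≡ 1 (mod 5) — true of each 'Group A' example, false of each 'Group B' one.
11: 11 mod 5 = 1 — meets the rule, so Group A.
54: 54 mod 5 = 4 — does not pass, so Group B.
71: 71 mod 5 = 1 — meets the rule, so Group A.
82: 82 mod 5 = 2 — does not pass, so Group B.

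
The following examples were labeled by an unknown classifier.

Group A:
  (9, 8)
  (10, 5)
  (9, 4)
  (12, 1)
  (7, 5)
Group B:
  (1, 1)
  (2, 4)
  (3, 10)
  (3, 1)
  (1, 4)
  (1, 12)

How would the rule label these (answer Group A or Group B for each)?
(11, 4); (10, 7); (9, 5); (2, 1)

Group A, Group A, Group A, Group B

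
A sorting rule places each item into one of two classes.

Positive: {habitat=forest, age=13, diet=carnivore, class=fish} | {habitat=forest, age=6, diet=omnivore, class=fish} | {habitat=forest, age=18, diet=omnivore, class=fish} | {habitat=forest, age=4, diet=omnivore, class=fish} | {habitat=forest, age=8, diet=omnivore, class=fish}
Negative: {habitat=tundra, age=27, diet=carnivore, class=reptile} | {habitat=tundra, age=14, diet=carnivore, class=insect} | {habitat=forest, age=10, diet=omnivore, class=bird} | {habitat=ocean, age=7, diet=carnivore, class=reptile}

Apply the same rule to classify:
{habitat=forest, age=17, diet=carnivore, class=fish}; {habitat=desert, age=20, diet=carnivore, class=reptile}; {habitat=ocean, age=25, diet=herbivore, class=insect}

Positive, Negative, Negative

The common property of the 'Positive' items is: class is fish. No 'Negative' item has it.
{habitat=forest, age=17, diet=carnivore, class=fish} → class is fish → Positive. {habitat=desert, age=20, diet=carnivore, class=reptile} → class is reptile → Negative. {habitat=ocean, age=25, diet=herbivore, class=insect} → class is insect → Negative.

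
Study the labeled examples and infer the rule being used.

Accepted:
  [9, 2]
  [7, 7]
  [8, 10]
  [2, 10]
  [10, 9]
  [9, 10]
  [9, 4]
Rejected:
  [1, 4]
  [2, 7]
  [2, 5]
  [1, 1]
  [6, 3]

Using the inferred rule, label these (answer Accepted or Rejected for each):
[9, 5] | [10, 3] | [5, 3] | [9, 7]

Accepted, Accepted, Rejected, Accepted

The pattern is that an item is 'Accepted' exactly when: sum ≥ 11.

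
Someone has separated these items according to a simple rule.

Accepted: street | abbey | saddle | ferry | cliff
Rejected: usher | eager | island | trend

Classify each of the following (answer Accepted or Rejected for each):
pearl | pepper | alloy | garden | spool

Rejected, Accepted, Accepted, Rejected, Accepted

The common property of the 'Accepted' items is: has a double letter. No 'Rejected' item has it.
Rejected: pearl, since no doubled letter. Accepted: pepper, since 'pp' doubled. Accepted: alloy, since 'll' doubled. Rejected: garden, since no doubled letter. Accepted: spool, since 'oo' doubled.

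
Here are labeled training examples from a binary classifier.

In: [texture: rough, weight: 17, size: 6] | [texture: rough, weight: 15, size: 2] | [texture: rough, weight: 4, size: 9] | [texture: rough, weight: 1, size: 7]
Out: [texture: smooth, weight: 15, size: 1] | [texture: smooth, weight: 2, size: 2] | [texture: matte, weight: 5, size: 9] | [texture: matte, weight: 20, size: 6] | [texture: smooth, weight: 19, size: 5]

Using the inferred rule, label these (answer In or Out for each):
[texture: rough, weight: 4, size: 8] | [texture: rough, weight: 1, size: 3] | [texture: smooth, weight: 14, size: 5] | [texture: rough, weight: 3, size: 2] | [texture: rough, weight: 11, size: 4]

A rule that fits every label: texture is rough — true of each 'In' example, false of each 'Out' one.
In: [texture: rough, weight: 4, size: 8], since texture is rough. In: [texture: rough, weight: 1, size: 3], since texture is rough. Out: [texture: smooth, weight: 14, size: 5], since texture is smooth. In: [texture: rough, weight: 3, size: 2], since texture is rough. In: [texture: rough, weight: 11, size: 4], since texture is rough.

In, In, Out, In, In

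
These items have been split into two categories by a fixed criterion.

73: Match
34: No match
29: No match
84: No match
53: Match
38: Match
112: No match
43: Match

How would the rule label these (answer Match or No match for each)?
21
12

No match, No match

The pattern is that an item is 'Match' exactly when: ≡ 3 (mod 5).
21 — 21 mod 5 = 1, hence No match. 12 — 12 mod 5 = 2, hence No match.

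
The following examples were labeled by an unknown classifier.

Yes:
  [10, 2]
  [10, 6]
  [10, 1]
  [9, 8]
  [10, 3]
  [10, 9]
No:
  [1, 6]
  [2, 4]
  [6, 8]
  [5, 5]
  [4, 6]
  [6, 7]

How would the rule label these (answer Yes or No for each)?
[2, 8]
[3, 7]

Rule: first > second. This holds for each 'Yes' example and fails for each 'No' one.
[2, 8] — 2 < 8, hence No. [3, 7] — 3 < 7, hence No.

No, No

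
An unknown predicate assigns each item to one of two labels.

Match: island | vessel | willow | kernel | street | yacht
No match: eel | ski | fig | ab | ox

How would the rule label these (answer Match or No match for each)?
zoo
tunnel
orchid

All 'Match' examples share one property — length ≥ 5 — and every 'No match' example lacks it.
zoo: length 3 — does not satisfy this, so No match. tunnel: length 6 — fits, so Match. orchid: length 6 — fits, so Match.

No match, Match, Match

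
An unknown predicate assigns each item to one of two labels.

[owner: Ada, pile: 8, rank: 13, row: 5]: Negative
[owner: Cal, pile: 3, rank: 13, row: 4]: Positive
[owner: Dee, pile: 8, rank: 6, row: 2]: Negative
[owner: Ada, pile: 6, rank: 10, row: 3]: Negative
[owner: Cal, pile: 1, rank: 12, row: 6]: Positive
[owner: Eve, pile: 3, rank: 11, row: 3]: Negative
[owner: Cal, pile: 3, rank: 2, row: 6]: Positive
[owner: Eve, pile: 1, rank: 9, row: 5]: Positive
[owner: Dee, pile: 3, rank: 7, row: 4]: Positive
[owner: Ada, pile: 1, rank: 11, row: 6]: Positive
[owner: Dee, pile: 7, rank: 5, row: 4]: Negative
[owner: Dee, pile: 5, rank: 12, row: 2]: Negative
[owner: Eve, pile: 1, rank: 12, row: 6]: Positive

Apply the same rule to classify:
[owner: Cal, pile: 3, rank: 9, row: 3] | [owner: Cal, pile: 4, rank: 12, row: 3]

Every 'Positive' example satisfies: row ≥ 4 AND pile ≤ 3. None of the 'Negative' examples do.
[owner: Cal, pile: 3, rank: 9, row: 3] — row = 3, pile = 3, hence Negative.
[owner: Cal, pile: 4, rank: 12, row: 3] — row = 3, pile = 4, hence Negative.

Negative, Negative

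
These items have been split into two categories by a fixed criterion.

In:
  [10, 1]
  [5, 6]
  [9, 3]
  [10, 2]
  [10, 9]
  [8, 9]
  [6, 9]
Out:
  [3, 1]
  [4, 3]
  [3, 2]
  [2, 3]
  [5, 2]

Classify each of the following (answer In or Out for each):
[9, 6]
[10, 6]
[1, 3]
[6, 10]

The classifier is using: sum ≥ 11.
[9, 6] → 9+6 = 15 → In. [10, 6] → 10+6 = 16 → In. [1, 3] → 1+3 = 4 → Out. [6, 10] → 6+10 = 16 → In.

In, In, Out, In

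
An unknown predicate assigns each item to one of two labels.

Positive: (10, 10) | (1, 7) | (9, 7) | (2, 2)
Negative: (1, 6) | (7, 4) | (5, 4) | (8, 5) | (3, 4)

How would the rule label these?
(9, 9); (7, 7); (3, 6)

Positive, Positive, Negative

All 'Positive' examples share one property — sum is even — and every 'Negative' example lacks it.
(9, 9): 9+9 = 18, checks out → Positive.
(7, 7): 7+7 = 14, checks out → Positive.
(3, 6): 3+6 = 9, does not fit → Negative.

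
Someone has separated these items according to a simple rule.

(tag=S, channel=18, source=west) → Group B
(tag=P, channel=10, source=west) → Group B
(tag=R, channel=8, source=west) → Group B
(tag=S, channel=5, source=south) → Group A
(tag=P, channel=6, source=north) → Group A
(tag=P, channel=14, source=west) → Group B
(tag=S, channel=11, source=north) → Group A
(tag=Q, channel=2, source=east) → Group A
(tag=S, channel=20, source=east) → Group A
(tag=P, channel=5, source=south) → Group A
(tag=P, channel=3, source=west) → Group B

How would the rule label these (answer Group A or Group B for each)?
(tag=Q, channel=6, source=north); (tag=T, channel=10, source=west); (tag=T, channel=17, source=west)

Group A, Group B, Group B

A rule that fits every label: source is not west — true of each 'Group A' example, false of each 'Group B' one.
Group A: (tag=Q, channel=6, source=north), since source is north.
Group B: (tag=T, channel=10, source=west), since source is west.
Group B: (tag=T, channel=17, source=west), since source is west.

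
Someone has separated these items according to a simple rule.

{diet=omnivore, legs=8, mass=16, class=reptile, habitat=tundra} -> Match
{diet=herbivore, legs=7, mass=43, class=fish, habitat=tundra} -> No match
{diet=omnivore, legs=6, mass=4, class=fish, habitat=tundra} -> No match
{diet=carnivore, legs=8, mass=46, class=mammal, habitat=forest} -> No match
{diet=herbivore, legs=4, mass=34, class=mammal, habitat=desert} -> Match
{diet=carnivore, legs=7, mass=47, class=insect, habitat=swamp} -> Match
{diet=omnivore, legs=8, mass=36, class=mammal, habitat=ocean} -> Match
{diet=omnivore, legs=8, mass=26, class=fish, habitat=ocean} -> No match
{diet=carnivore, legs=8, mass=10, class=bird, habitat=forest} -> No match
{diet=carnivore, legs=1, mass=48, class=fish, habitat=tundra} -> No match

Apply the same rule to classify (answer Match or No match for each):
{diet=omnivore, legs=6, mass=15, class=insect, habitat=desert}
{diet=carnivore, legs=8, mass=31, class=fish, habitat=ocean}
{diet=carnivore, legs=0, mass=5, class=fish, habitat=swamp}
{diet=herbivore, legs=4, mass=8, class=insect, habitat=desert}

One predicate separates the groups cleanly: class is not fish AND habitat is not forest.
Match: {diet=omnivore, legs=6, mass=15, class=insect, habitat=desert}, since class is insect, habitat is desert. No match: {diet=carnivore, legs=8, mass=31, class=fish, habitat=ocean}, since class is fish, habitat is ocean. No match: {diet=carnivore, legs=0, mass=5, class=fish, habitat=swamp}, since class is fish, habitat is swamp. Match: {diet=herbivore, legs=4, mass=8, class=insect, habitat=desert}, since class is insect, habitat is desert.

Match, No match, No match, Match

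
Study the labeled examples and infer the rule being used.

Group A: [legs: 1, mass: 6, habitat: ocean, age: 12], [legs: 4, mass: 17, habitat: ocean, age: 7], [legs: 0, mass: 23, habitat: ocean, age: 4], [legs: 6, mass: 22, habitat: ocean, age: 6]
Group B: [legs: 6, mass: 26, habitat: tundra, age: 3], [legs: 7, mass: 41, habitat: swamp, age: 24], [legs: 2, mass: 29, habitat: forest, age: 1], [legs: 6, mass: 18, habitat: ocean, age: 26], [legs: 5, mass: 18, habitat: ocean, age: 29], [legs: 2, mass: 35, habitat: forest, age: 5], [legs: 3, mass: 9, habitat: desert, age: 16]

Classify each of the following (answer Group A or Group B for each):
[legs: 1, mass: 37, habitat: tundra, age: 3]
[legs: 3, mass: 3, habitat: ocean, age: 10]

The pattern is that an item is 'Group A' exactly when: habitat is ocean AND age ≤ 12.
[legs: 1, mass: 37, habitat: tundra, age: 3] → habitat is tundra, age = 3 → Group B. [legs: 3, mass: 3, habitat: ocean, age: 10] → habitat is ocean, age = 10 → Group A.

Group B, Group A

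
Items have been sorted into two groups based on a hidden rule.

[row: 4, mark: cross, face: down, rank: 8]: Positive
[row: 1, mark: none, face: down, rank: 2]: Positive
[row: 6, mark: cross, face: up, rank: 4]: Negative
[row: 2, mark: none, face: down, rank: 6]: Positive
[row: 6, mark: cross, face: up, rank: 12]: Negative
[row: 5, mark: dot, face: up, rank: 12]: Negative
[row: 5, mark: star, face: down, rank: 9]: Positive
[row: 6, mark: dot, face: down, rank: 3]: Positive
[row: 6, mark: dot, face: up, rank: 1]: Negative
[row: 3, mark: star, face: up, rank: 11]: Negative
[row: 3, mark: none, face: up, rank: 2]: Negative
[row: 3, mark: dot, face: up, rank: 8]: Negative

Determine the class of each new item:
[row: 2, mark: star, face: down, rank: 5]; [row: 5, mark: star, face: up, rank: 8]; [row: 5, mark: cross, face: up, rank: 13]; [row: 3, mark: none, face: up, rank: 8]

The pattern is that an item is 'Positive' exactly when: face is down.
[row: 2, mark: star, face: down, rank: 5] — face is down, hence Positive. [row: 5, mark: star, face: up, rank: 8] — face is up, hence Negative. [row: 5, mark: cross, face: up, rank: 13] — face is up, hence Negative. [row: 3, mark: none, face: up, rank: 8] — face is up, hence Negative.

Positive, Negative, Negative, Negative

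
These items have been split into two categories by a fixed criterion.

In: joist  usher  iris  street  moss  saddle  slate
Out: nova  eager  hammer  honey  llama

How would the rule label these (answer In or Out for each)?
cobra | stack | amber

Out, In, Out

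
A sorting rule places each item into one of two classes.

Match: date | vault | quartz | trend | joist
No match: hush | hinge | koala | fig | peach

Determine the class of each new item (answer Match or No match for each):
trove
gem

Comparing the two groups points to one rule — contains 't'.
trove → has 't' → Match. gem → no 't' → No match.

Match, No match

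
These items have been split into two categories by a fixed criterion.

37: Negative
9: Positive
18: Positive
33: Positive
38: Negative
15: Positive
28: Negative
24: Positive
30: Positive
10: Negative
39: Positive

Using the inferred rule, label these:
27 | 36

Positive, Positive

The distinguishing property — multiple of 3 — holds for all the 'Positive' cases and none of the 'Negative' cases.
27 — 27 = 3·9, hence Positive. 36 — 36 = 3·12, hence Positive.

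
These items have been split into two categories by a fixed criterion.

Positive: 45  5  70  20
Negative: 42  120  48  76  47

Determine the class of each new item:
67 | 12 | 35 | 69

Negative, Negative, Positive, Negative

The pattern is that an item is 'Positive' exactly when: multiple of 5 AND at most 70.
67: Negative (67 = 5·13 + 2, 67 ≤ 70). 12: Negative (12 = 5·2 + 2, 12 ≤ 70). 35: Positive (35 = 5·7, 35 ≤ 70). 69: Negative (69 = 5·13 + 4, 69 ≤ 70).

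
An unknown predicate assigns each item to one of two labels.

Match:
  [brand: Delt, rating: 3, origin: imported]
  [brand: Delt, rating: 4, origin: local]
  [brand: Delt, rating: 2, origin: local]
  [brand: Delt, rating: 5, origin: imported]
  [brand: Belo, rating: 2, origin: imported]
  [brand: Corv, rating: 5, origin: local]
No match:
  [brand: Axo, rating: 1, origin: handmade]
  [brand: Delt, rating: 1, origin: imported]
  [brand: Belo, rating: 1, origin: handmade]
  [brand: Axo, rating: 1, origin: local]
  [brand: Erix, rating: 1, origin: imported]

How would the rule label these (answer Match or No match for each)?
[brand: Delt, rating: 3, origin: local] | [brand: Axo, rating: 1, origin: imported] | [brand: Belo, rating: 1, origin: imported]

Match, No match, No match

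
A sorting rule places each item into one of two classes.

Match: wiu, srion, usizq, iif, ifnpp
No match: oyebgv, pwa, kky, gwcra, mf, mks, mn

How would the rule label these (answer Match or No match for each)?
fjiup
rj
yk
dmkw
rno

Match, No match, No match, No match, No match

The distinguishing property — contains 'i' — holds for all the 'Match' cases and none of the 'No match' cases.
Match: fjiup, since has 'i'. No match: rj, since no 'i'. No match: yk, since no 'i'. No match: dmkw, since no 'i'. No match: rno, since no 'i'.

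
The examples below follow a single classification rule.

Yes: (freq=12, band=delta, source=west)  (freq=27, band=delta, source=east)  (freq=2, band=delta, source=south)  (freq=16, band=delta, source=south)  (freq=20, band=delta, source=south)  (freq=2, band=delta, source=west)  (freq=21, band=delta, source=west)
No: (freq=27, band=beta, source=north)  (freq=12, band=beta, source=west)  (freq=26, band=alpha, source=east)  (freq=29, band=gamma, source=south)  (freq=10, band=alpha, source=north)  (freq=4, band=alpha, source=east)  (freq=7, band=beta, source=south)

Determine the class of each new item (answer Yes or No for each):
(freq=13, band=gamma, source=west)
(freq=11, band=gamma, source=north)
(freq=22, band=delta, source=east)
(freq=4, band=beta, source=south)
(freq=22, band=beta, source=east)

'Yes' ⟺ band is delta.

No, No, Yes, No, No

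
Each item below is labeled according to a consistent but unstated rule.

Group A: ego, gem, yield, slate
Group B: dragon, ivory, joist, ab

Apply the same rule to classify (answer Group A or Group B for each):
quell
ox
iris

Checking candidate rules against both groups, what survives is: contains 'e'.
quell: has 'e' — qualifies, so Group A.
ox: no 'e' — does not fit, so Group B.
iris: no 'e' — does not fit, so Group B.

Group A, Group B, Group B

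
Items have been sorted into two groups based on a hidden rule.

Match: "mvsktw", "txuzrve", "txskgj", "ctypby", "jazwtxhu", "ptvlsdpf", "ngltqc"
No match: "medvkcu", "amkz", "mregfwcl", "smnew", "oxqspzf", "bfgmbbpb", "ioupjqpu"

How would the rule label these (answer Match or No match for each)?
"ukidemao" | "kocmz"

No match, No match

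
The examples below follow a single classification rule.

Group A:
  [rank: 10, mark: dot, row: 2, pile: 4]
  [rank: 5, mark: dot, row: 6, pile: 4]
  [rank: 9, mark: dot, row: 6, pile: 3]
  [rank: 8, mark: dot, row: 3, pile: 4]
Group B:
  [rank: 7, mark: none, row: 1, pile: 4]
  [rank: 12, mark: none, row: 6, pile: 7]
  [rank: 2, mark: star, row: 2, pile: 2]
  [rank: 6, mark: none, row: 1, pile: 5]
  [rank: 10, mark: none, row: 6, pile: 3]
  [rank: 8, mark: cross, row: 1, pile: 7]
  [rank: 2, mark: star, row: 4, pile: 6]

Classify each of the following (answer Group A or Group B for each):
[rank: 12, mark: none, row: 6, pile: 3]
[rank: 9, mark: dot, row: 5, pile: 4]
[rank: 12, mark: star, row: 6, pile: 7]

One predicate separates the groups cleanly: mark is dot.
[rank: 12, mark: none, row: 6, pile: 3]: Group B (mark is none). [rank: 9, mark: dot, row: 5, pile: 4]: Group A (mark is dot). [rank: 12, mark: star, row: 6, pile: 7]: Group B (mark is star).

Group B, Group A, Group B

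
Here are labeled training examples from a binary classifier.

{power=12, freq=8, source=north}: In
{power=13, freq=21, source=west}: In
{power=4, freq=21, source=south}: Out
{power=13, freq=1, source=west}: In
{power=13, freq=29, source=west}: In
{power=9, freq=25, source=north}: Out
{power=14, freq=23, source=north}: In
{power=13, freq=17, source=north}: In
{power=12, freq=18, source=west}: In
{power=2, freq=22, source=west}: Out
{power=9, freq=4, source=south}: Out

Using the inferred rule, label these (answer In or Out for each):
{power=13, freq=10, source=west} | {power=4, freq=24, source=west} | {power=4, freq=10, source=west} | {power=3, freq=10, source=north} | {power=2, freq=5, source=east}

In, Out, Out, Out, Out

The common property of the 'In' items is: power ≥ 12. No 'Out' item has it.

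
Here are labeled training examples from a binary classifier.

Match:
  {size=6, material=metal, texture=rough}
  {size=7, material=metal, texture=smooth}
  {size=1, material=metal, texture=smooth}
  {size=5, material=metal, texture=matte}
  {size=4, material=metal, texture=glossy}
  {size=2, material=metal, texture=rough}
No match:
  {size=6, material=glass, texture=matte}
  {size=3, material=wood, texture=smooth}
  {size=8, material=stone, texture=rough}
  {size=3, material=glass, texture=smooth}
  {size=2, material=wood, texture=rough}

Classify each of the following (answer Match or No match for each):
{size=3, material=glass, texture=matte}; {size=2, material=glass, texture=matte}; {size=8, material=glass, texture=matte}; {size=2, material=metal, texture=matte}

Every 'Match' example satisfies: material is metal. None of the 'No match' examples do.

No match, No match, No match, Match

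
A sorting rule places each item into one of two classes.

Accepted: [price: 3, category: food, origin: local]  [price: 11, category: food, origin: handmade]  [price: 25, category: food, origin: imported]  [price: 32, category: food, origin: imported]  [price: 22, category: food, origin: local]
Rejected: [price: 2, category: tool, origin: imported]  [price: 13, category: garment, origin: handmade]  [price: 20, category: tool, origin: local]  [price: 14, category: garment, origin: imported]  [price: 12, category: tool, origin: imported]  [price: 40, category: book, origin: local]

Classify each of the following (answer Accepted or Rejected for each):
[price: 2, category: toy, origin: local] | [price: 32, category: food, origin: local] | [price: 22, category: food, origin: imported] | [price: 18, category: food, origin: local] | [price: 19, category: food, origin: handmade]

Rejected, Accepted, Accepted, Accepted, Accepted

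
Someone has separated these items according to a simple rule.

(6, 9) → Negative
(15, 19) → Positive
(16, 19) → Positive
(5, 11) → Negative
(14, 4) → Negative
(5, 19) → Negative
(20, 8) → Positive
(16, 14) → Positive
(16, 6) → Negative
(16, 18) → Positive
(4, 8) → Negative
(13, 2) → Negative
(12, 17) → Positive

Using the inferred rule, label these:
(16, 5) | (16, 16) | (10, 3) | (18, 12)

Negative, Positive, Negative, Positive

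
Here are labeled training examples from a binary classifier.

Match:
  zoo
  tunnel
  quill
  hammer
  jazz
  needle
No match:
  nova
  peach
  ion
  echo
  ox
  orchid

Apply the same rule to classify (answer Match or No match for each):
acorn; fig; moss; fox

No match, No match, Match, No match

The distinguishing property — has a double letter — holds for all the 'Match' cases and none of the 'No match' cases.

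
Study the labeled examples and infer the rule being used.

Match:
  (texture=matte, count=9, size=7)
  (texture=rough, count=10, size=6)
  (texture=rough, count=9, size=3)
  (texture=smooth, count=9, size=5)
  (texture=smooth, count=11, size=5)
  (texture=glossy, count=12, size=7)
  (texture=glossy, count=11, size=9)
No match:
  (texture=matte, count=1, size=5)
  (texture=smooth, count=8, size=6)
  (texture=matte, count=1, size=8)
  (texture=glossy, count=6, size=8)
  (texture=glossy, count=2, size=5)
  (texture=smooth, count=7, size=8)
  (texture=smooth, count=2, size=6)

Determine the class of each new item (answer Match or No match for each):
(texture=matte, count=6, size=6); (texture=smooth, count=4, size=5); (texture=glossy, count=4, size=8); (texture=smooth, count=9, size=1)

No match, No match, No match, Match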